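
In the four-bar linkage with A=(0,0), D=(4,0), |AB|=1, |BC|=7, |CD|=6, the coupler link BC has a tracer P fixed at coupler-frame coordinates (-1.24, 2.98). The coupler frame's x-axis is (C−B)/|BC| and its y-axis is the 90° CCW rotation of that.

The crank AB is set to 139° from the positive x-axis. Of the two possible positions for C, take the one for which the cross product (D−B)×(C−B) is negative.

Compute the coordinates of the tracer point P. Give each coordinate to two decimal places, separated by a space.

A=(0,0), D=(4.00,0)
B = A + 1.00·(cos139°, sin139°) = (-0.7547, 0.6561)
|BD| = 4.7998
circle(B,7.00) ∩ circle(D,6.00): a=3.7541, h=5.9082
  candidates: C₊=(3.7717,5.9957) cross=28.358; C₋=(2.1566,-5.7098) cross=-28.358
  mode - wants cross < 0 → take C=(2.1566,-5.7098) (cross=-28.358)
ex = (C−B)/|BC| = (0.4159,-0.9094); ey = (0.9094,0.4159)
P = B + -1.24·ex + 2.98·ey = (1.4396,3.0231)

1.44 3.02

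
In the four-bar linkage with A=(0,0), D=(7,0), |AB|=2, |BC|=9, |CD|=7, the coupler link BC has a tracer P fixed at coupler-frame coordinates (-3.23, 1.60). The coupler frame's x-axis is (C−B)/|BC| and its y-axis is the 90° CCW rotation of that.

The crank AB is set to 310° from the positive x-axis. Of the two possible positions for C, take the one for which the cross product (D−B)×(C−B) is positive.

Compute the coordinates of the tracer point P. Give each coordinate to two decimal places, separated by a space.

A=(0,0), D=(7.00,0)
B = A + 2.00·(cos310°, sin310°) = (1.2856, -1.5321)
|BD| = 5.9162
circle(B,9.00) ∩ circle(D,7.00): a=5.6625, h=6.9954
  candidates: C₊=(4.9434,6.6911) cross=41.387; C₋=(8.5665,-6.8225) cross=-41.387
  mode + wants cross > 0 → take C=(4.9434,6.6911) (cross=41.387)
ex = (C−B)/|BC| = (0.4064,0.9137); ey = (-0.9137,0.4064)
P = B + -3.23·ex + 1.60·ey = (-1.4891,-3.8330)

-1.49 -3.83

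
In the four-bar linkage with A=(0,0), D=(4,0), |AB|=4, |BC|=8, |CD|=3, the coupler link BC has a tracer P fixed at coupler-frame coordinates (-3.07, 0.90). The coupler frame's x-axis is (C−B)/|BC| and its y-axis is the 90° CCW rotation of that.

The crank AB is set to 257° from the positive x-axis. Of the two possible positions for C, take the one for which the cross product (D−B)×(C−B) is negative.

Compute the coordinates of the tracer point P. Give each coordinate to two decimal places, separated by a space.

A=(0,0), D=(4.00,0)
B = A + 4.00·(cos257°, sin257°) = (-0.8998, -3.8975)
|BD| = 6.2609
circle(B,8.00) ∩ circle(D,3.00): a=7.5228, h=2.7217
  candidates: C₊=(3.2933,2.9156) cross=17.040; C₋=(6.6819,-1.3444) cross=-17.040
  mode - wants cross < 0 → take C=(6.6819,-1.3444) (cross=-17.040)
ex = (C−B)/|BC| = (0.9477,0.3191); ey = (-0.3191,0.9477)
P = B + -3.07·ex + 0.90·ey = (-4.0965,-4.0243)

-4.10 -4.02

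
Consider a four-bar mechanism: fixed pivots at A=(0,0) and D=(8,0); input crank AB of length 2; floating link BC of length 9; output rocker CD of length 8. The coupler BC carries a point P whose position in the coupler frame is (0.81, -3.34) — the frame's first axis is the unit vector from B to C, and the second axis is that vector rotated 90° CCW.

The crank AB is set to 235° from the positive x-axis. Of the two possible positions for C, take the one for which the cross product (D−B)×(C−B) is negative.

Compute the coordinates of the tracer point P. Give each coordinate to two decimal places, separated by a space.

A=(0,0), D=(8.00,0)
B = A + 2.00·(cos235°, sin235°) = (-1.1472, -1.6383)
|BD| = 9.2927
circle(B,9.00) ∩ circle(D,8.00): a=5.5611, h=7.0763
  candidates: C₊=(3.0792,6.3076) cross=65.758; C₋=(5.5744,-7.6234) cross=-65.758
  mode - wants cross < 0 → take C=(5.5744,-7.6234) (cross=-65.758)
ex = (C−B)/|BC| = (0.7468,-0.6650); ey = (0.6650,0.7468)
P = B + 0.81·ex + -3.34·ey = (-2.7634,-4.6714)

-2.76 -4.67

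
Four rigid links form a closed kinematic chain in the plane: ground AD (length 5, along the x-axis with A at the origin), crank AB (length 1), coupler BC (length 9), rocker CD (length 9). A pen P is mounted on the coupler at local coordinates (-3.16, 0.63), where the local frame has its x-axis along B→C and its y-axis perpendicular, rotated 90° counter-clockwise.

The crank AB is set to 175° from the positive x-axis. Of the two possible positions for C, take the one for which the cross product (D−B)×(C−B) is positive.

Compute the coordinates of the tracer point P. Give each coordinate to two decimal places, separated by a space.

A=(0,0), D=(5.00,0)
B = A + 1.00·(cos175°, sin175°) = (-0.9962, 0.0872)
|BD| = 5.9968
circle(B,9.00) ∩ circle(D,9.00): a=2.9984, h=8.4858
  candidates: C₊=(2.1252,8.5285) cross=50.888; C₋=(1.8786,-8.4414) cross=-50.888
  mode + wants cross > 0 → take C=(2.1252,8.5285) (cross=50.888)
ex = (C−B)/|BC| = (0.3468,0.9379); ey = (-0.9379,0.3468)
P = B + -3.16·ex + 0.63·ey = (-2.6831,-2.6582)

-2.68 -2.66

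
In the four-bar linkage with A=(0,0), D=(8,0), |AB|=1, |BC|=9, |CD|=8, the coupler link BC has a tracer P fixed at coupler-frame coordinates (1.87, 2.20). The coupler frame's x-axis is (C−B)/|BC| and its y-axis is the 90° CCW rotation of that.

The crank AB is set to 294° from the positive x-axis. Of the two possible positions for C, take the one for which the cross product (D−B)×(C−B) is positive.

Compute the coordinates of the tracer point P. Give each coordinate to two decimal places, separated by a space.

-0.73 1.74

A=(0,0), D=(8.00,0)
B = A + 1.00·(cos294°, sin294°) = (0.4067, -0.9135)
|BD| = 7.6480
circle(B,9.00) ∩ circle(D,8.00): a=4.9354, h=7.5261
  candidates: C₊=(4.4078,7.1482) cross=57.560; C₋=(6.2058,-7.7962) cross=-57.560
  mode + wants cross > 0 → take C=(4.4078,7.1482) (cross=57.560)
ex = (C−B)/|BC| = (0.4446,0.8957); ey = (-0.8957,0.4446)
P = B + 1.87·ex + 2.20·ey = (-0.7326,1.7395)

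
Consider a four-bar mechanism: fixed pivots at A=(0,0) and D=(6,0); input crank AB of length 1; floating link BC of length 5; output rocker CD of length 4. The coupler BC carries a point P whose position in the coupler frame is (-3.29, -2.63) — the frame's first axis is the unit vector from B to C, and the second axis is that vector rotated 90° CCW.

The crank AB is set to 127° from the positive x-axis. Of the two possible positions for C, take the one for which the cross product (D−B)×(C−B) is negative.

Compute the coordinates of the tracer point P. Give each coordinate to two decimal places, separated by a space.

A=(0,0), D=(6.00,0)
B = A + 1.00·(cos127°, sin127°) = (-0.6018, 0.7986)
|BD| = 6.6499
circle(B,5.00) ∩ circle(D,4.00): a=4.0017, h=2.9978
  candidates: C₊=(3.7309,3.2941) cross=19.935; C₋=(3.0109,-2.6580) cross=-19.935
  mode - wants cross < 0 → take C=(3.0109,-2.6580) (cross=-19.935)
ex = (C−B)/|BC| = (0.7225,-0.6913); ey = (0.6913,0.7225)
P = B + -3.29·ex + -2.63·ey = (-4.7972,1.1728)

-4.80 1.17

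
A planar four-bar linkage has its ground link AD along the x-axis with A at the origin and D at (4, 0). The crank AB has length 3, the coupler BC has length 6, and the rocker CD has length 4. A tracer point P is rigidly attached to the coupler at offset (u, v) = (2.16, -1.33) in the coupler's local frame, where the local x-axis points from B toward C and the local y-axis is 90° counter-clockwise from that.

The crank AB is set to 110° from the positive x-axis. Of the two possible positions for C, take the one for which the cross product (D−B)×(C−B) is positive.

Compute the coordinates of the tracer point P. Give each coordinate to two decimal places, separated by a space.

1.34 1.90

A=(0,0), D=(4.00,0)
B = A + 3.00·(cos110°, sin110°) = (-1.0261, 2.8191)
|BD| = 5.7627
circle(B,6.00) ∩ circle(D,4.00): a=4.6166, h=3.8323
  candidates: C₊=(4.8752,3.9031) cross=22.084; C₋=(1.1257,-2.7818) cross=-22.084
  mode + wants cross > 0 → take C=(4.8752,3.9031) (cross=22.084)
ex = (C−B)/|BC| = (0.9835,0.1807); ey = (-0.1807,0.9835)
P = B + 2.16·ex + -1.33·ey = (1.3387,1.9012)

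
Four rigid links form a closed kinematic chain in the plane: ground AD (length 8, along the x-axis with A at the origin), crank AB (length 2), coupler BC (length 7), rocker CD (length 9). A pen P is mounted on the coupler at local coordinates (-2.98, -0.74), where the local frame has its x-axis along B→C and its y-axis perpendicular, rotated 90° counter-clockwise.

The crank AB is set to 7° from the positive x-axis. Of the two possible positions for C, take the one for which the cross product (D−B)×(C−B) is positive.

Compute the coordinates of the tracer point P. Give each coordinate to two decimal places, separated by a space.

2.45 -2.79

A=(0,0), D=(8.00,0)
B = A + 2.00·(cos7°, sin7°) = (1.9851, 0.2437)
|BD| = 6.0198
circle(B,7.00) ∩ circle(D,9.00): a=0.3520, h=6.9911
  candidates: C₊=(2.6199,7.2149) cross=42.086; C₋=(2.0538,-6.7559) cross=-42.086
  mode + wants cross > 0 → take C=(2.6199,7.2149) (cross=42.086)
ex = (C−B)/|BC| = (0.0907,0.9959); ey = (-0.9959,0.0907)
P = B + -2.98·ex + -0.74·ey = (2.4518,-2.7911)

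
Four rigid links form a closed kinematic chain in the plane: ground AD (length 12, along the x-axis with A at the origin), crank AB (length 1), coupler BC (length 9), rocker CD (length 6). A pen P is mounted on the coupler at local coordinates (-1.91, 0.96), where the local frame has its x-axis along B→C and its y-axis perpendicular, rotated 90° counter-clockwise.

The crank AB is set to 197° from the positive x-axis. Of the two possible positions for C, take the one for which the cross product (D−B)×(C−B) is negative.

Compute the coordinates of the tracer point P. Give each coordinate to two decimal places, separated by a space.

A=(0,0), D=(12.00,0)
B = A + 1.00·(cos197°, sin197°) = (-0.9563, -0.2924)
|BD| = 12.9596
circle(B,9.00) ∩ circle(D,6.00): a=8.2160, h=3.6739
  candidates: C₊=(7.1747,3.5660) cross=47.613; C₋=(7.3405,-3.7800) cross=-47.613
  mode - wants cross < 0 → take C=(7.3405,-3.7800) (cross=-47.613)
ex = (C−B)/|BC| = (0.9219,-0.3875); ey = (0.3875,0.9219)
P = B + -1.91·ex + 0.96·ey = (-2.3450,1.3328)

-2.35 1.33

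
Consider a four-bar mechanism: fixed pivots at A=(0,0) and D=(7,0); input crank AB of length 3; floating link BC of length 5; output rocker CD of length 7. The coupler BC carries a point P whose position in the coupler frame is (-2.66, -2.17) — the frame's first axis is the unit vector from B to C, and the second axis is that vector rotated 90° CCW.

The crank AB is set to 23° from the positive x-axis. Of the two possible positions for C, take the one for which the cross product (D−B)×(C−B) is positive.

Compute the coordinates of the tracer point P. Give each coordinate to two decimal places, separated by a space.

4.47 -1.81

A=(0,0), D=(7.00,0)
B = A + 3.00·(cos23°, sin23°) = (2.7615, 1.1722)
|BD| = 4.3976
circle(B,5.00) ∩ circle(D,7.00): a=-0.5300, h=4.9718
  candidates: C₊=(3.5760,6.1054) cross=21.864; C₋=(0.9255,-3.4785) cross=-21.864
  mode + wants cross > 0 → take C=(3.5760,6.1054) (cross=21.864)
ex = (C−B)/|BC| = (0.1629,0.9866); ey = (-0.9866,0.1629)
P = B + -2.66·ex + -2.17·ey = (4.4692,-1.8058)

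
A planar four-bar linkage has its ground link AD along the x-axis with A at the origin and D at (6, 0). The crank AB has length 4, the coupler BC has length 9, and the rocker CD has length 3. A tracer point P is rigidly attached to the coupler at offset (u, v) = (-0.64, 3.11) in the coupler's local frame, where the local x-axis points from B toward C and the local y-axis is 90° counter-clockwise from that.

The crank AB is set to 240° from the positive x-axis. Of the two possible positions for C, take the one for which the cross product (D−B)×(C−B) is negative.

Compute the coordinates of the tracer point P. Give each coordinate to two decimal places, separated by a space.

-2.86 -0.41

A=(0,0), D=(6.00,0)
B = A + 4.00·(cos240°, sin240°) = (-2.0000, -3.4641)
|BD| = 8.7178
circle(B,9.00) ∩ circle(D,3.00): a=8.4884, h=2.9912
  candidates: C₊=(4.6009,2.6538) cross=26.077; C₋=(6.9781,-2.8361) cross=-26.077
  mode - wants cross < 0 → take C=(6.9781,-2.8361) (cross=-26.077)
ex = (C−B)/|BC| = (0.9976,0.0698); ey = (-0.0698,0.9976)
P = B + -0.64·ex + 3.11·ey = (-2.8555,-0.4063)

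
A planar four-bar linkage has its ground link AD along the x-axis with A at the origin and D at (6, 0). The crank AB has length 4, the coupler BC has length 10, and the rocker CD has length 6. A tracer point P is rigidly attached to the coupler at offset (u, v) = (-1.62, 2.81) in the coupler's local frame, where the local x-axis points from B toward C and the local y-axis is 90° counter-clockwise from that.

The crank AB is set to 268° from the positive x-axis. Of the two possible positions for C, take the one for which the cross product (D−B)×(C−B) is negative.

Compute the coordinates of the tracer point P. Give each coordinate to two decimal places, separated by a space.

-1.58 -1.09

A=(0,0), D=(6.00,0)
B = A + 4.00·(cos268°, sin268°) = (-0.1396, -3.9976)
|BD| = 7.3263
circle(B,10.00) ∩ circle(D,6.00): a=8.0310, h=5.9585
  candidates: C₊=(3.3393,5.3778) cross=43.654; C₋=(9.8417,-4.6088) cross=-43.654
  mode - wants cross < 0 → take C=(9.8417,-4.6088) (cross=-43.654)
ex = (C−B)/|BC| = (0.9981,-0.0611); ey = (0.0611,0.9981)
P = B + -1.62·ex + 2.81·ey = (-1.5848,-1.0938)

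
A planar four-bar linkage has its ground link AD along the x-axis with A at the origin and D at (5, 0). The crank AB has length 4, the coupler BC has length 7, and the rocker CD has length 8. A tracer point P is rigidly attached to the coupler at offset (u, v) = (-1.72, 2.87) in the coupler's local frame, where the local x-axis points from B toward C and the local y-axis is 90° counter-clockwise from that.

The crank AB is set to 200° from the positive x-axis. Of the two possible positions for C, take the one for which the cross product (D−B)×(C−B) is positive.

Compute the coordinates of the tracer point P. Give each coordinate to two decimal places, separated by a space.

-7.06 -1.89

A=(0,0), D=(5.00,0)
B = A + 4.00·(cos200°, sin200°) = (-3.7588, -1.3681)
|BD| = 8.8650
circle(B,7.00) ∩ circle(D,8.00): a=3.5865, h=6.0114
  candidates: C₊=(-1.1430,5.1248) cross=53.291; C₋=(0.7124,-6.7540) cross=-53.291
  mode + wants cross > 0 → take C=(-1.1430,5.1248) (cross=53.291)
ex = (C−B)/|BC| = (0.3737,0.9276); ey = (-0.9276,0.3737)
P = B + -1.72·ex + 2.87·ey = (-7.0636,-1.8910)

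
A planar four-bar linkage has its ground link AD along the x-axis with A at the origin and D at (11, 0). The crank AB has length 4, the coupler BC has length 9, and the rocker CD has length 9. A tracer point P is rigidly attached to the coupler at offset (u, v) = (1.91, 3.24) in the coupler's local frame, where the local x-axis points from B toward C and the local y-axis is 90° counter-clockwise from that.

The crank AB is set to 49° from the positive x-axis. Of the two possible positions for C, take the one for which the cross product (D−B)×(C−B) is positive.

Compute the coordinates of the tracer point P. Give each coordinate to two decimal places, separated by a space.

1.97 6.72

A=(0,0), D=(11.00,0)
B = A + 4.00·(cos49°, sin49°) = (2.6242, 3.0188)
|BD| = 8.9032
circle(B,9.00) ∩ circle(D,9.00): a=4.4516, h=7.8220
  candidates: C₊=(9.4643,8.8680) cross=69.641; C₋=(4.1599,-5.8492) cross=-69.641
  mode + wants cross > 0 → take C=(9.4643,8.8680) (cross=69.641)
ex = (C−B)/|BC| = (0.7600,0.6499); ey = (-0.6499,0.7600)
P = B + 1.91·ex + 3.24·ey = (1.9702,6.7226)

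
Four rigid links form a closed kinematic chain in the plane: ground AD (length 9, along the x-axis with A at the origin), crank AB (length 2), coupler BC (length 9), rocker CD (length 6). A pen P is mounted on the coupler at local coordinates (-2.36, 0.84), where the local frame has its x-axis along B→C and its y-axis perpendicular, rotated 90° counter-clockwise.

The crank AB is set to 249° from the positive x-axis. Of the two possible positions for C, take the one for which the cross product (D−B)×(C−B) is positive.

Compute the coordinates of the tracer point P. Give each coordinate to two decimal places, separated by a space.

A=(0,0), D=(9.00,0)
B = A + 2.00·(cos249°, sin249°) = (-0.7167, -1.8672)
|BD| = 9.8945
circle(B,9.00) ∩ circle(D,6.00): a=7.2212, h=5.3716
  candidates: C₊=(5.3611,4.7706) cross=53.149; C₋=(7.3884,-5.7795) cross=-53.149
  mode + wants cross > 0 → take C=(5.3611,4.7706) (cross=53.149)
ex = (C−B)/|BC| = (0.6753,0.7375); ey = (-0.7375,0.6753)
P = B + -2.36·ex + 0.84·ey = (-2.9300,-3.0405)

-2.93 -3.04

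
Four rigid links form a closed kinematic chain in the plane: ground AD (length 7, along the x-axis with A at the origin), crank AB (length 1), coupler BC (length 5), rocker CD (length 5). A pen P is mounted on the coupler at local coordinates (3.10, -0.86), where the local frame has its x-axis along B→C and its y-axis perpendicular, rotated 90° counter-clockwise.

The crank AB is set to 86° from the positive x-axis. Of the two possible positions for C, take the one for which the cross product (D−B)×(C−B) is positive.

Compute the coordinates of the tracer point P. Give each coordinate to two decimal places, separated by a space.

3.06 2.20

A=(0,0), D=(7.00,0)
B = A + 1.00·(cos86°, sin86°) = (0.0698, 0.9976)
|BD| = 7.0017
circle(B,5.00) ∩ circle(D,5.00): a=3.5008, h=3.5699
  candidates: C₊=(4.0435,4.0323) cross=24.995; C₋=(3.0263,-3.0347) cross=-24.995
  mode + wants cross > 0 → take C=(4.0435,4.0323) (cross=24.995)
ex = (C−B)/|BC| = (0.7947,0.6069); ey = (-0.6069,0.7947)
P = B + 3.10·ex + -0.86·ey = (3.0554,2.1956)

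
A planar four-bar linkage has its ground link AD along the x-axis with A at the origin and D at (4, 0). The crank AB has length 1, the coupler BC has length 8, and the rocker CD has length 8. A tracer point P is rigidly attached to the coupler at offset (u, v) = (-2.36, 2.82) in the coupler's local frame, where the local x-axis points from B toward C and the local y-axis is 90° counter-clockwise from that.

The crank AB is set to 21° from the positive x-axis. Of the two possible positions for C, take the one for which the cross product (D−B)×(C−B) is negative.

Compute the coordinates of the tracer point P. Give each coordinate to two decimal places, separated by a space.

A=(0,0), D=(4.00,0)
B = A + 1.00·(cos21°, sin21°) = (0.9336, 0.3584)
|BD| = 3.0873
circle(B,8.00) ∩ circle(D,8.00): a=1.5436, h=7.8497
  candidates: C₊=(3.3780,7.9758) cross=24.234; C₋=(1.5556,-7.6174) cross=-24.234
  mode - wants cross < 0 → take C=(1.5556,-7.6174) (cross=-24.234)
ex = (C−B)/|BC| = (0.0778,-0.9970); ey = (0.9970,0.0778)
P = B + -2.36·ex + 2.82·ey = (3.5615,2.9305)

3.56 2.93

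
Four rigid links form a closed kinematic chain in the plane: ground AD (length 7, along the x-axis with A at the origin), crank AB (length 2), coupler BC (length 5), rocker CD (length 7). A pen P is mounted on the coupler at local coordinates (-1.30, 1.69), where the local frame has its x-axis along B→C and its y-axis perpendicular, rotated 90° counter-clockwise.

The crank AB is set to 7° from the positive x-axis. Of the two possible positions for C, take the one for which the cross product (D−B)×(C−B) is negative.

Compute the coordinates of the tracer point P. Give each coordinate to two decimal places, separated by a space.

A=(0,0), D=(7.00,0)
B = A + 2.00·(cos7°, sin7°) = (1.9851, 0.2437)
|BD| = 5.0208
circle(B,5.00) ∩ circle(D,7.00): a=0.1204, h=4.9986
  candidates: C₊=(2.3480,5.2306) cross=25.097; C₋=(1.8627,-4.7548) cross=-25.097
  mode - wants cross < 0 → take C=(1.8627,-4.7548) (cross=-25.097)
ex = (C−B)/|BC| = (-0.0245,-0.9997); ey = (0.9997,-0.0245)
P = B + -1.30·ex + 1.69·ey = (3.7064,1.5020)

3.71 1.50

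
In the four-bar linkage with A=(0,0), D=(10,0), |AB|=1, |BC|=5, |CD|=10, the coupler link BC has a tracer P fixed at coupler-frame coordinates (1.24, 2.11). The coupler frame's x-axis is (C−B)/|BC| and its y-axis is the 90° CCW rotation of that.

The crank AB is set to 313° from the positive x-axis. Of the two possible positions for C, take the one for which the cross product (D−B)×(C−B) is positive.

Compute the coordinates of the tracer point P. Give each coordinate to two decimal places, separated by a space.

-1.36 0.62

A=(0,0), D=(10.00,0)
B = A + 1.00·(cos313°, sin313°) = (0.6820, -0.7314)
|BD| = 9.3467
circle(B,5.00) ∩ circle(D,10.00): a=0.6612, h=4.9561
  candidates: C₊=(0.9534,4.2613) cross=46.323; C₋=(1.7290,-5.6205) cross=-46.323
  mode + wants cross > 0 → take C=(0.9534,4.2613) (cross=46.323)
ex = (C−B)/|BC| = (0.0543,0.9985); ey = (-0.9985,0.0543)
P = B + 1.24·ex + 2.11·ey = (-1.3576,0.6213)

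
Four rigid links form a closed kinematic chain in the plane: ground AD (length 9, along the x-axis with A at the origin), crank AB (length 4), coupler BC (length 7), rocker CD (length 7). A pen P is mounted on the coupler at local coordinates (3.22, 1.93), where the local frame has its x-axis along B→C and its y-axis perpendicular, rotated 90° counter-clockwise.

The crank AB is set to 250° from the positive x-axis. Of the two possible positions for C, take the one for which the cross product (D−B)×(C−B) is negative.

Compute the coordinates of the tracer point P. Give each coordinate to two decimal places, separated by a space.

A=(0,0), D=(9.00,0)
B = A + 4.00·(cos250°, sin250°) = (-1.3681, -3.7588)
|BD| = 11.0284
circle(B,7.00) ∩ circle(D,7.00): a=5.5142, h=4.3120
  candidates: C₊=(2.3463,2.1745) cross=47.555; C₋=(5.2856,-5.9332) cross=-47.555
  mode - wants cross < 0 → take C=(5.2856,-5.9332) (cross=-47.555)
ex = (C−B)/|BC| = (0.9505,-0.3106); ey = (0.3106,0.9505)
P = B + 3.22·ex + 1.93·ey = (2.2922,-2.9245)

2.29 -2.92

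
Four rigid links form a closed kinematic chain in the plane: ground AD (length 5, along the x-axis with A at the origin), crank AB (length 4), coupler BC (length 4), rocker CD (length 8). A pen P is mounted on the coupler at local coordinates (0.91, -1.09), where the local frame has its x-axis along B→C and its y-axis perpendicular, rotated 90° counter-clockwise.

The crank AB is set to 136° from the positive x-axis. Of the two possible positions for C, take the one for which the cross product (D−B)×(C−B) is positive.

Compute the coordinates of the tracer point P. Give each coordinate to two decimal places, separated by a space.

-1.46 2.81

A=(0,0), D=(5.00,0)
B = A + 4.00·(cos136°, sin136°) = (-2.8774, 2.7786)
|BD| = 8.3531
circle(B,4.00) ∩ circle(D,8.00): a=1.3033, h=3.7817
  candidates: C₊=(-0.3903,5.9114) cross=31.589; C₋=(-2.9062,-1.2213) cross=-31.589
  mode + wants cross > 0 → take C=(-0.3903,5.9114) (cross=31.589)
ex = (C−B)/|BC| = (0.6218,0.7832); ey = (-0.7832,0.6218)
P = B + 0.91·ex + -1.09·ey = (-1.4579,2.8136)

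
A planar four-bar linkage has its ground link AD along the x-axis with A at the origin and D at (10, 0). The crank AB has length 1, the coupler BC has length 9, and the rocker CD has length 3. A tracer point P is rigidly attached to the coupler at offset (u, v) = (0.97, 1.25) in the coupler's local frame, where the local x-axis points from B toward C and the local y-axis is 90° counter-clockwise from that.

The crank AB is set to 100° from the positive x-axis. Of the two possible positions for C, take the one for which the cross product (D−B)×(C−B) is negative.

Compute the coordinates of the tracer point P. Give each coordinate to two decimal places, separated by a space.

A=(0,0), D=(10.00,0)
B = A + 1.00·(cos100°, sin100°) = (-0.1736, 0.9848)
|BD| = 10.2212
circle(B,9.00) ∩ circle(D,3.00): a=8.6327, h=2.5449
  candidates: C₊=(8.6641,2.6861) cross=26.012; C₋=(8.1737,-2.3800) cross=-26.012
  mode - wants cross < 0 → take C=(8.1737,-2.3800) (cross=-26.012)
ex = (C−B)/|BC| = (0.9275,-0.3739); ey = (0.3739,0.9275)
P = B + 0.97·ex + 1.25·ey = (1.1933,1.7815)

1.19 1.78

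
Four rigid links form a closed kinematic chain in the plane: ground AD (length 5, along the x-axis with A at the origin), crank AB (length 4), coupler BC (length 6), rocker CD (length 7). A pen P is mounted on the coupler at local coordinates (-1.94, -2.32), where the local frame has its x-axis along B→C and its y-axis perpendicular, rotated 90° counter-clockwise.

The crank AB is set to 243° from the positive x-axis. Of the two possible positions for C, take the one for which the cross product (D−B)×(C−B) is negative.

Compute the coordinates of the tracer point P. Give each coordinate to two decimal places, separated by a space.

A=(0,0), D=(5.00,0)
B = A + 4.00·(cos243°, sin243°) = (-1.8160, -3.5640)
|BD| = 7.6915
circle(B,6.00) ∩ circle(D,7.00): a=3.0007, h=5.1958
  candidates: C₊=(-1.5644,2.4307) cross=39.963; C₋=(3.2507,-6.7779) cross=-39.963
  mode - wants cross < 0 → take C=(3.2507,-6.7779) (cross=-39.963)
ex = (C−B)/|BC| = (0.8444,-0.5356); ey = (0.5356,0.8444)
P = B + -1.94·ex + -2.32·ey = (-4.6969,-4.4840)

-4.70 -4.48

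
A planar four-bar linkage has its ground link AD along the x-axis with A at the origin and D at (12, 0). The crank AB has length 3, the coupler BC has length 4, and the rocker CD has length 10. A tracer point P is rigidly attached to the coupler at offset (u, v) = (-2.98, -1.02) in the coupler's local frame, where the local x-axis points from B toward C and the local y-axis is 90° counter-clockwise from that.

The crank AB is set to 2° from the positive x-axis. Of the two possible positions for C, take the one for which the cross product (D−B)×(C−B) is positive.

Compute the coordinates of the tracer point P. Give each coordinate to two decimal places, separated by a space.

4.11 -2.84

A=(0,0), D=(12.00,0)
B = A + 3.00·(cos2°, sin2°) = (2.9982, 0.1047)
|BD| = 9.0024
circle(B,4.00) ∩ circle(D,10.00): a=-0.1642, h=3.9966
  candidates: C₊=(2.8805,4.1030) cross=35.979; C₋=(2.7875,-3.8898) cross=-35.979
  mode + wants cross > 0 → take C=(2.8805,4.1030) (cross=35.979)
ex = (C−B)/|BC| = (-0.0294,0.9996); ey = (-0.9996,-0.0294)
P = B + -2.98·ex + -1.02·ey = (4.1054,-2.8440)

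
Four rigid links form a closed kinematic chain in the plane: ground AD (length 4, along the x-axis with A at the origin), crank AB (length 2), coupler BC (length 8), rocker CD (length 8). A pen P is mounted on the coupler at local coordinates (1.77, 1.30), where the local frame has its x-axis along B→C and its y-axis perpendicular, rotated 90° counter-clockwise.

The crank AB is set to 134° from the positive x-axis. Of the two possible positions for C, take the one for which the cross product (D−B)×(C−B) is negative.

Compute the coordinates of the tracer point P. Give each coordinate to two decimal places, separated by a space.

0.07 -0.20

A=(0,0), D=(4.00,0)
B = A + 2.00·(cos134°, sin134°) = (-1.3893, 1.4387)
|BD| = 5.5780
circle(B,8.00) ∩ circle(D,8.00): a=2.7890, h=7.4981
  candidates: C₊=(3.2392,7.9637) cross=41.825; C₋=(-0.6286,-6.5251) cross=-41.825
  mode - wants cross < 0 → take C=(-0.6286,-6.5251) (cross=-41.825)
ex = (C−B)/|BC| = (0.0951,-0.9955); ey = (0.9955,0.0951)
P = B + 1.77·ex + 1.30·ey = (0.0731,-0.1997)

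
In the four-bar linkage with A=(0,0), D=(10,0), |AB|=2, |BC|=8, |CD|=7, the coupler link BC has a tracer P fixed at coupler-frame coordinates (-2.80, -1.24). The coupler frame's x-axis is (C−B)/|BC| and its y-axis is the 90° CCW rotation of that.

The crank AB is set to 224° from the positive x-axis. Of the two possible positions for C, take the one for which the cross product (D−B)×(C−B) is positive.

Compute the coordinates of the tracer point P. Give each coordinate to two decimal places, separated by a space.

-2.61 -4.22

A=(0,0), D=(10.00,0)
B = A + 2.00·(cos224°, sin224°) = (-1.4387, -1.3893)
|BD| = 11.5227
circle(B,8.00) ∩ circle(D,7.00): a=6.4123, h=4.7836
  candidates: C₊=(4.3500,4.1325) cross=55.120; C₋=(5.5036,-5.3649) cross=-55.120
  mode + wants cross > 0 → take C=(4.3500,4.1325) (cross=55.120)
ex = (C−B)/|BC| = (0.7236,0.6902); ey = (-0.6902,0.7236)
P = B + -2.80·ex + -1.24·ey = (-2.6088,-4.2192)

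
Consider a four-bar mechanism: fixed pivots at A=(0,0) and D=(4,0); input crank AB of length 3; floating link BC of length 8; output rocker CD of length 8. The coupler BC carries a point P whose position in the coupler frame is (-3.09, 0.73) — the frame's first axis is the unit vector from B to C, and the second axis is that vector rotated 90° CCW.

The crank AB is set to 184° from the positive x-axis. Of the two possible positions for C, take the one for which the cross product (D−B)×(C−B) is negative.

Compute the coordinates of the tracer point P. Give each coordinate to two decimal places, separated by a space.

A=(0,0), D=(4.00,0)
B = A + 3.00·(cos184°, sin184°) = (-2.9927, -0.2093)
|BD| = 6.9958
circle(B,8.00) ∩ circle(D,8.00): a=3.4979, h=7.1948
  candidates: C₊=(0.2884,7.0869) cross=50.333; C₋=(0.7189,-7.2962) cross=-50.333
  mode - wants cross < 0 → take C=(0.7189,-7.2962) (cross=-50.333)
ex = (C−B)/|BC| = (0.4639,-0.8859); ey = (0.8859,0.4639)
P = B + -3.09·ex + 0.73·ey = (-3.7796,2.8667)

-3.78 2.87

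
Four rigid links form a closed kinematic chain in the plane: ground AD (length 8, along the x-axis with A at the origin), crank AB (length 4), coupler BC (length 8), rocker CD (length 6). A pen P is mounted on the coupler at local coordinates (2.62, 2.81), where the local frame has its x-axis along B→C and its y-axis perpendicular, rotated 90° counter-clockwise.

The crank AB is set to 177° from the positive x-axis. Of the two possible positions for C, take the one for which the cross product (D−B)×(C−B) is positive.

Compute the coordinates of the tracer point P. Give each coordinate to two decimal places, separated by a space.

-2.83 3.87

A=(0,0), D=(8.00,0)
B = A + 4.00·(cos177°, sin177°) = (-3.9945, 0.2093)
|BD| = 11.9963
circle(B,8.00) ∩ circle(D,6.00): a=7.1652, h=3.5581
  candidates: C₊=(3.2317,3.6419) cross=42.684; C₋=(3.1075,-3.4732) cross=-42.684
  mode + wants cross > 0 → take C=(3.2317,3.6419) (cross=42.684)
ex = (C−B)/|BC| = (0.9033,0.4291); ey = (-0.4291,0.9033)
P = B + 2.62·ex + 2.81·ey = (-2.8336,3.8717)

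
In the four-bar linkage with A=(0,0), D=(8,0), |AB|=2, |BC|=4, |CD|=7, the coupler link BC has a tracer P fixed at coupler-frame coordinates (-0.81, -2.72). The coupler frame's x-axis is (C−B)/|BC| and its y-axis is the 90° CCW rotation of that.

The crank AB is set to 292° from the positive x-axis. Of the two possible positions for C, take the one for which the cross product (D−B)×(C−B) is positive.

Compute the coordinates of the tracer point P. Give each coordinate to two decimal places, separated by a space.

A=(0,0), D=(8.00,0)
B = A + 2.00·(cos292°, sin292°) = (0.7492, -1.8544)
|BD| = 7.4842
circle(B,4.00) ∩ circle(D,7.00): a=1.5374, h=3.6927
  candidates: C₊=(1.3237,2.1042) cross=27.637; C₋=(3.1537,-5.0510) cross=-27.637
  mode + wants cross > 0 → take C=(1.3237,2.1042) (cross=27.637)
ex = (C−B)/|BC| = (0.1436,0.9896); ey = (-0.9896,0.1436)
P = B + -0.81·ex + -2.72·ey = (3.3247,-3.0466)

3.32 -3.05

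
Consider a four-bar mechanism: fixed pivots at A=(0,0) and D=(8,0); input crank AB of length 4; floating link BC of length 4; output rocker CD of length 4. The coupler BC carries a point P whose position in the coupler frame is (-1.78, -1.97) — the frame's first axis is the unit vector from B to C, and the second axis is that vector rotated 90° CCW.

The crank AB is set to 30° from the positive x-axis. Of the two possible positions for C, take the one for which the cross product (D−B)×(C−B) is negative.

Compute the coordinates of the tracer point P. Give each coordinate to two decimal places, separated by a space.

A=(0,0), D=(8.00,0)
B = A + 4.00·(cos30°, sin30°) = (3.4641, 2.0000)
|BD| = 4.9573
circle(B,4.00) ∩ circle(D,4.00): a=2.4786, h=3.1395
  candidates: C₊=(6.9987,3.8726) cross=15.563; C₋=(4.4654,-1.8726) cross=-15.563
  mode - wants cross < 0 → take C=(4.4654,-1.8726) (cross=-15.563)
ex = (C−B)/|BC| = (0.2503,-0.9682); ey = (0.9682,0.2503)
P = B + -1.78·ex + -1.97·ey = (1.1112,3.2302)

1.11 3.23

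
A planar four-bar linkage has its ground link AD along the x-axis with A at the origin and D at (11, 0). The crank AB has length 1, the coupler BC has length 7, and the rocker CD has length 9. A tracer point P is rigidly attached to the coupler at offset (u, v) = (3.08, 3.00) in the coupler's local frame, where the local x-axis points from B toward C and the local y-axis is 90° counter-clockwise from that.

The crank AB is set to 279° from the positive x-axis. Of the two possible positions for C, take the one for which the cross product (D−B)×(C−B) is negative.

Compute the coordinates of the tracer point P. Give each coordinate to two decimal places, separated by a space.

A=(0,0), D=(11.00,0)
B = A + 1.00·(cos279°, sin279°) = (0.1564, -0.9877)
|BD| = 10.8885
circle(B,7.00) ∩ circle(D,9.00): a=3.9748, h=5.7620
  candidates: C₊=(3.5922,5.1111) cross=62.740; C₋=(4.6375,-6.3654) cross=-62.740
  mode - wants cross < 0 → take C=(4.6375,-6.3654) (cross=-62.740)
ex = (C−B)/|BC| = (0.6402,-0.7682); ey = (0.7682,0.6402)
P = B + 3.08·ex + 3.00·ey = (4.4328,-1.4334)

4.43 -1.43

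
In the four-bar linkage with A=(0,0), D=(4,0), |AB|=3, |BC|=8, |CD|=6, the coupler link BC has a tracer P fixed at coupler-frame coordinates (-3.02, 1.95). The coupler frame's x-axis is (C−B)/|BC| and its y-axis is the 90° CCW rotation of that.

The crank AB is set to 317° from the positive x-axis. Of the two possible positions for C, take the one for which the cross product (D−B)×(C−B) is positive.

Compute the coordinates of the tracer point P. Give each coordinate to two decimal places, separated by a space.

-0.05 -4.86

A=(0,0), D=(4.00,0)
B = A + 3.00·(cos317°, sin317°) = (2.1941, -2.0460)
|BD| = 2.7290
circle(B,8.00) ∩ circle(D,6.00): a=6.4946, h=4.6713
  candidates: C₊=(2.9897,5.9143) cross=12.748; C₋=(9.9940,-0.2681) cross=-12.748
  mode + wants cross > 0 → take C=(2.9897,5.9143) (cross=12.748)
ex = (C−B)/|BC| = (0.0995,0.9950); ey = (-0.9950,0.0995)
P = B + -3.02·ex + 1.95·ey = (-0.0466,-4.8571)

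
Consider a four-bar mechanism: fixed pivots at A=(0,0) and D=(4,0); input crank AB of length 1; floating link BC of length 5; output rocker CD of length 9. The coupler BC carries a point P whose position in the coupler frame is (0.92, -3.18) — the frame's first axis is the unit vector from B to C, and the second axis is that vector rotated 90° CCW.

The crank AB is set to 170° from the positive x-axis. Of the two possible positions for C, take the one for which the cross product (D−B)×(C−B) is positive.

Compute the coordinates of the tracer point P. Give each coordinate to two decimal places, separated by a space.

A=(0,0), D=(4.00,0)
B = A + 1.00·(cos170°, sin170°) = (-0.9848, 0.1736)
|BD| = 4.9878
circle(B,5.00) ∩ circle(D,9.00): a=-3.1197, h=3.9073
  candidates: C₊=(-3.9666,4.1872) cross=19.489; C₋=(-4.2387,-3.6227) cross=-19.489
  mode + wants cross > 0 → take C=(-3.9666,4.1872) (cross=19.489)
ex = (C−B)/|BC| = (-0.5964,0.8027); ey = (-0.8027,-0.5964)
P = B + 0.92·ex + -3.18·ey = (1.0192,2.8086)

1.02 2.81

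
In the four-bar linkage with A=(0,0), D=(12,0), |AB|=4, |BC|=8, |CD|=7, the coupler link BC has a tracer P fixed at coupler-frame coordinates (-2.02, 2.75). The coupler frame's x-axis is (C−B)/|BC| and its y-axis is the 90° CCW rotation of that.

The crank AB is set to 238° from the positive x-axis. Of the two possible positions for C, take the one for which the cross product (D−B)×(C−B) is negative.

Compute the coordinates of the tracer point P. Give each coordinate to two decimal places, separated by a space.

A=(0,0), D=(12.00,0)
B = A + 4.00·(cos238°, sin238°) = (-2.1197, -3.3922)
|BD| = 14.5214
circle(B,8.00) ∩ circle(D,7.00): a=7.7772, h=1.8749
  candidates: C₊=(5.0044,0.2476) cross=27.226; C₋=(5.8803,-3.3985) cross=-27.226
  mode - wants cross < 0 → take C=(5.8803,-3.3985) (cross=-27.226)
ex = (C−B)/|BC| = (1.0000,-0.0008); ey = (0.0008,1.0000)
P = B + -2.02·ex + 2.75·ey = (-4.1375,-0.6406)

-4.14 -0.64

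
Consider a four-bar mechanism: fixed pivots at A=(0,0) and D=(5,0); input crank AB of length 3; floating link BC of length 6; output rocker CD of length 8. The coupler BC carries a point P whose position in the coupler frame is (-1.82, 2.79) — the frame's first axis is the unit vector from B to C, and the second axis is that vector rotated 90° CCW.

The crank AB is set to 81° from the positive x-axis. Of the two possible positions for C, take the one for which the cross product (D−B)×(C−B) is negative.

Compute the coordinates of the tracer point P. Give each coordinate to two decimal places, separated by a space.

A=(0,0), D=(5.00,0)
B = A + 3.00·(cos81°, sin81°) = (0.4693, 2.9631)
|BD| = 5.4136
circle(B,6.00) ∩ circle(D,8.00): a=0.1207, h=5.9988
  candidates: C₊=(3.8537,7.9174) cross=32.475; C₋=(-2.7130,-2.1235) cross=-32.475
  mode - wants cross < 0 → take C=(-2.7130,-2.1235) (cross=-32.475)
ex = (C−B)/|BC| = (-0.5304,-0.8478); ey = (0.8478,-0.5304)
P = B + -1.82·ex + 2.79·ey = (3.7998,3.0262)

3.80 3.03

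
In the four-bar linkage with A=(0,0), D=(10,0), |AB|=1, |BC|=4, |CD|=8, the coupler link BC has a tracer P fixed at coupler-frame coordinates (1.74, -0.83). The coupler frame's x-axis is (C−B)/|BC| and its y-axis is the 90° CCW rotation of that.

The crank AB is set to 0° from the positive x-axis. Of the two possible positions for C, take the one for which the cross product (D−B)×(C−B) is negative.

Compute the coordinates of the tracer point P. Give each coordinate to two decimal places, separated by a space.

A=(0,0), D=(10.00,0)
B = A + 1.00·(cos0°, sin0°) = (1.0000, 0.0000)
|BD| = 9.0000
circle(B,4.00) ∩ circle(D,8.00): a=1.8333, h=3.5551
  candidates: C₊=(2.8333,3.5551) cross=31.996; C₋=(2.8333,-3.5551) cross=-31.996
  mode - wants cross < 0 → take C=(2.8333,-3.5551) (cross=-31.996)
ex = (C−B)/|BC| = (0.4583,-0.8888); ey = (0.8888,0.4583)
P = B + 1.74·ex + -0.83·ey = (1.0598,-1.9269)

1.06 -1.93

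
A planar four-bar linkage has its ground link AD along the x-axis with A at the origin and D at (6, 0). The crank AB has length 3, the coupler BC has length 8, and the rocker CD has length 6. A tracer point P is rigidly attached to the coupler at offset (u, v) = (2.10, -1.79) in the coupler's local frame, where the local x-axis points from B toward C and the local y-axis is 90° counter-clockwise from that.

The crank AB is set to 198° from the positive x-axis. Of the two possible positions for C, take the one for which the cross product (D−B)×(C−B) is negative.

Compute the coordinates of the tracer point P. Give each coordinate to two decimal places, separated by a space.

A=(0,0), D=(6.00,0)
B = A + 3.00·(cos198°, sin198°) = (-2.8532, -0.9271)
|BD| = 8.9016
circle(B,8.00) ∩ circle(D,6.00): a=6.0235, h=5.2647
  candidates: C₊=(2.5893,4.9363) cross=46.864; C₋=(3.6859,-5.5358) cross=-46.864
  mode - wants cross < 0 → take C=(3.6859,-5.5358) (cross=-46.864)
ex = (C−B)/|BC| = (0.8174,-0.5761); ey = (0.5761,0.8174)
P = B + 2.10·ex + -1.79·ey = (-2.1679,-3.6000)

-2.17 -3.60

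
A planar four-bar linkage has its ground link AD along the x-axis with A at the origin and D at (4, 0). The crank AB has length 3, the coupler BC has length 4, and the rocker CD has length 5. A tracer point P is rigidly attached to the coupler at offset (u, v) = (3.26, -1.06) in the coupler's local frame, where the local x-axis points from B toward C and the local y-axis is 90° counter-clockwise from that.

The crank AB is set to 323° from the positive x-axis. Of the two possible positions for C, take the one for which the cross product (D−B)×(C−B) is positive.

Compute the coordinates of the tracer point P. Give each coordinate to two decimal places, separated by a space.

0.20 0.83

A=(0,0), D=(4.00,0)
B = A + 3.00·(cos323°, sin323°) = (2.3959, -1.8054)
|BD| = 2.4151
circle(B,4.00) ∩ circle(D,5.00): a=-0.6557, h=3.9459
  candidates: C₊=(-0.9894,0.3252) cross=9.530; C₋=(4.9102,-4.9165) cross=-9.530
  mode + wants cross > 0 → take C=(-0.9894,0.3252) (cross=9.530)
ex = (C−B)/|BC| = (-0.8463,0.5327); ey = (-0.5327,-0.8463)
P = B + 3.26·ex + -1.06·ey = (0.2015,0.8281)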